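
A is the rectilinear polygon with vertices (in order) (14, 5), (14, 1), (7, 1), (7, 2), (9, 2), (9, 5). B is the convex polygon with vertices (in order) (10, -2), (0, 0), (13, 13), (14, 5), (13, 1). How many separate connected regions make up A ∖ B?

A ∖ B is a single connected region.

1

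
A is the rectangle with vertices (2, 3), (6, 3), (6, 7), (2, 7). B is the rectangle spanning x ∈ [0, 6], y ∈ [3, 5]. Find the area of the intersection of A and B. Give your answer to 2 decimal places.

8.00

|A∩B|: x∈[2,6], y∈[3,5] → 4·2 = 8.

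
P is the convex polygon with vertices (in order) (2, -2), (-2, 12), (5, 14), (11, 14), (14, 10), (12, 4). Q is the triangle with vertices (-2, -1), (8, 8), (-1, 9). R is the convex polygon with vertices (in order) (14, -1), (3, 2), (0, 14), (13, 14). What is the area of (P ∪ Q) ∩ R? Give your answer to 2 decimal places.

The region (P ∪ Q) ∩ R is the polygon with vertices (5,14), (11,14), (13.195,11.073), (13.389,8.167), (12,4), (6.896,0.938), (3,2), (0.333,12.667).
By the shoelace formula its area is 129.28.

129.28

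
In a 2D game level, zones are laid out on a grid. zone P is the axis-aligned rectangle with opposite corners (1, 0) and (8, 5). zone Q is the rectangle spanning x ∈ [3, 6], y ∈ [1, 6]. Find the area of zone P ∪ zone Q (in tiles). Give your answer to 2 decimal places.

38.00

By inclusion–exclusion:
Individual areas: |zone P| = 35, |zone Q| = 15.
|zone P∩zone Q|: x∈[3,6], y∈[1,5] → 3·4 = 12.
|zone P ∪ zone Q| = 50 − 12 = 38.00.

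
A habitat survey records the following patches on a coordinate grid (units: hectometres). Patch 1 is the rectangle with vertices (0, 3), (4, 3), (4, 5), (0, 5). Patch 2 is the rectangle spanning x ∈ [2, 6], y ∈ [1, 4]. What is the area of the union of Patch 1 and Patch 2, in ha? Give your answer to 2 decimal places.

18.00

By inclusion–exclusion:
Individual areas: |Patch 1| = 8, |Patch 2| = 12.
|Patch 1∩Patch 2|: x∈[2,4], y∈[3,4] → 2·1 = 2.
|Patch 1 ∪ Patch 2| = 20 − 2 = 18.00.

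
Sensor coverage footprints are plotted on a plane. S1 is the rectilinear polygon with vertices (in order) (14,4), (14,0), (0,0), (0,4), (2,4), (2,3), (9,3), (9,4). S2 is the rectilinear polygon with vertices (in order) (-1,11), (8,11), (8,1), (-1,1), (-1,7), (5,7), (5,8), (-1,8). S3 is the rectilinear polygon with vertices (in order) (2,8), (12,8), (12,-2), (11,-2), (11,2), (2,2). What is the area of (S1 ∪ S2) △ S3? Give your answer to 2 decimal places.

|S1 ∪ S2| = 115.
|(S1 ∪ S2) ∩ S3| = 42.
|(S1 ∪ S2) △ S3| = 115 + 64 − 84 = 95.00.

95.00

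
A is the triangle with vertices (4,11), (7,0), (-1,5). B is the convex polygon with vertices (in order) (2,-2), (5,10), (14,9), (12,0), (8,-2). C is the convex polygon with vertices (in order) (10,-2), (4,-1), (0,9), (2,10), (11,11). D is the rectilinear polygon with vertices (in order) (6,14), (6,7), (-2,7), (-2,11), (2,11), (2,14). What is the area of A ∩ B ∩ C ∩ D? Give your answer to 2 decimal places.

0.68

The intersection is the polygon with vertices (4.652,8.609), (5.091,7), (4.25,7).
By the shoelace formula its area is 0.68.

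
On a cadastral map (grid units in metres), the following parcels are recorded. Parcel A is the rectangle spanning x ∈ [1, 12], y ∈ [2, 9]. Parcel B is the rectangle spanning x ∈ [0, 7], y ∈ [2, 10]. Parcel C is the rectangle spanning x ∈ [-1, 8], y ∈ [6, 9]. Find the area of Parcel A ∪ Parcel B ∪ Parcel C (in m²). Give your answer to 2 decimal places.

94.00

By inclusion–exclusion:
Individual areas: |Parcel A| = 77, |Parcel B| = 56, |Parcel C| = 27.
|Parcel A∩Parcel B|: x∈[1,7], y∈[2,9] → 6·7 = 42.
|Parcel A∩Parcel C|: x∈[1,8], y∈[6,9] → 7·3 = 21.
|Parcel B∩Parcel C|: x∈[0,7], y∈[6,9] → 7·3 = 21.
|Parcel A∩Parcel B∩Parcel C| = 18.
|Parcel A ∪ Parcel B ∪ Parcel C| = 160 − 84 + 18 = 94.00.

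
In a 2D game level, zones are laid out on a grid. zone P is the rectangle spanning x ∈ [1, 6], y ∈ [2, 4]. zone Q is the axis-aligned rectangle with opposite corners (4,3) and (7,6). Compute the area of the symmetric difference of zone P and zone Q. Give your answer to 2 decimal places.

|zone P∩zone Q|: x∈[4,6], y∈[3,4] → 2·1 = 2.
|zone P △ zone Q| = |zone P| + |zone Q| − 2·|zone P∩zone Q| = 10 + 9 − 4 = 15.00.

15.00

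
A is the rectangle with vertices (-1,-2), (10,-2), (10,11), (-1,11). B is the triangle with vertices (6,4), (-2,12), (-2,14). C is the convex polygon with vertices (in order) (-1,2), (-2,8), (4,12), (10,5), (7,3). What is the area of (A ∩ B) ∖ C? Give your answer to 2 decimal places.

|A ∩ B| = 4.9.
|(A ∩ B) ∩ C| = 3.4087.
|(A ∩ B) ∖ C| = 4.9 − 3.4087 = 1.49.

1.49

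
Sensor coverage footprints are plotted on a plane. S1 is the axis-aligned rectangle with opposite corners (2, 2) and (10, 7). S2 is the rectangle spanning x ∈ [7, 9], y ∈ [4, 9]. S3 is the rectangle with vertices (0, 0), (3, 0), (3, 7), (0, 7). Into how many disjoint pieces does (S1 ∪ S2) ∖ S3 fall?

(S1 ∪ S2) ∖ S3 is a single connected region.

1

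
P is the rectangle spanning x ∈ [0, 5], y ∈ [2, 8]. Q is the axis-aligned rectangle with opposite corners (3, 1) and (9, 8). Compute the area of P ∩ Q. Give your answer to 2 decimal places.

|P∩Q|: x∈[3,5], y∈[2,8] → 2·6 = 12.

12.00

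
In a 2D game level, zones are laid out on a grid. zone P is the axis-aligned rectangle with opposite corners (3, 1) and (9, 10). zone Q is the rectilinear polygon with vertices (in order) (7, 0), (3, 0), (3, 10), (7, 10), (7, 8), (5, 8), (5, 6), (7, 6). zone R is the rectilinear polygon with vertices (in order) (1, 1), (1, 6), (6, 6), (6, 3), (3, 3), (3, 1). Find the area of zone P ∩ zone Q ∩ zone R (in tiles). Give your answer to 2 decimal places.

9.00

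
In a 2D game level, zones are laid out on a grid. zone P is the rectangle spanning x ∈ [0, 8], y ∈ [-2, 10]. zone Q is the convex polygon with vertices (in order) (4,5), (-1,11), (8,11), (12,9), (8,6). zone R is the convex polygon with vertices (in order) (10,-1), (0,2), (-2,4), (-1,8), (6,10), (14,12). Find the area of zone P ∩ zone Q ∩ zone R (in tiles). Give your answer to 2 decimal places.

The intersection is the polygon with vertices (8,10), (8,6), (4,5), (1.019,8.577), (6,10).
By the shoelace formula its area is 24.03.

24.03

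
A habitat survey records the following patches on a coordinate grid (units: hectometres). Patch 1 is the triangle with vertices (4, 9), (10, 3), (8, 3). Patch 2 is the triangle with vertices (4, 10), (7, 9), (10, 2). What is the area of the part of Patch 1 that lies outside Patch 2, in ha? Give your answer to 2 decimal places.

|Patch 1| = 6, |Patch 1∩Patch 2| = 0.9643.
|Patch 1 ∖ Patch 2| = |Patch 1| − |Patch 1∩Patch 2| = 6 − 0.9643 = 5.04.

5.04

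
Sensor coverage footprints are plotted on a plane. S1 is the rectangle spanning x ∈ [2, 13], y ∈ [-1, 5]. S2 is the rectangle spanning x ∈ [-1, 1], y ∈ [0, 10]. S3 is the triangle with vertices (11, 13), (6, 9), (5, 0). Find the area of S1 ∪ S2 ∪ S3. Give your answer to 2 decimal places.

102.12

By inclusion–exclusion:
Individual areas: |S1| = 66, |S2| = 20, |S3| = 20.5.
|S1∩S2| = 0 (no overlap).
|S1∩S3| = 4.3803.
|S2∩S3| = 0.
|S1∩S2∩S3| = 0.
|S1 ∪ S2 ∪ S3| = 106.5 − 4.3803 + 0 = 102.12.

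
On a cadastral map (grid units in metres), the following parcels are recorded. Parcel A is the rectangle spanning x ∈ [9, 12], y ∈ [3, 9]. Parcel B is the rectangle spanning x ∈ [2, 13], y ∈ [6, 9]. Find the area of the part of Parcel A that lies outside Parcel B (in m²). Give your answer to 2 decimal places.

|Parcel A∩Parcel B|: x∈[9,12], y∈[6,9] → 3·3 = 9.
|Parcel A| = 18.
|Parcel A ∖ Parcel B| = |Parcel A| − |Parcel A∩Parcel B| = 18 − 9 = 9.00.

9.00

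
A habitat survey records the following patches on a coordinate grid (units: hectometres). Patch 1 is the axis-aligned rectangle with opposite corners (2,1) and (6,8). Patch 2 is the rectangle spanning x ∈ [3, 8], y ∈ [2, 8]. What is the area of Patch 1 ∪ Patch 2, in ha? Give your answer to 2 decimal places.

40.00

By inclusion–exclusion:
Individual areas: |Patch 1| = 28, |Patch 2| = 30.
|Patch 1∩Patch 2|: x∈[3,6], y∈[2,8] → 3·6 = 18.
|Patch 1 ∪ Patch 2| = 58 − 18 = 40.00.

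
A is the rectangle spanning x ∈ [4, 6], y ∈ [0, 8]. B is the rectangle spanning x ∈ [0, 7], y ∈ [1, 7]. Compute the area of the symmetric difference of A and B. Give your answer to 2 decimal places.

|A∩B|: x∈[4,6], y∈[1,7] → 2·6 = 12.
|A △ B| = |A| + |B| − 2·|A∩B| = 16 + 42 − 24 = 34.00.

34.00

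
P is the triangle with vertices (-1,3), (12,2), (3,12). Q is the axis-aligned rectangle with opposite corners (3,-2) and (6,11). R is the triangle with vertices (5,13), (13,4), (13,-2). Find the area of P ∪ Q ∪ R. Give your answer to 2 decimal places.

By inclusion–exclusion:
Individual areas: |P| = 60.5, |Q| = 39, |R| = 24.
|P∩Q| = 22.8192.
|P∩R| = 1.7.
|Q∩R| = 0.
|P∩Q∩R| = 0.
|P ∪ Q ∪ R| = 123.5 − 24.5192 + 0 = 98.98.

98.98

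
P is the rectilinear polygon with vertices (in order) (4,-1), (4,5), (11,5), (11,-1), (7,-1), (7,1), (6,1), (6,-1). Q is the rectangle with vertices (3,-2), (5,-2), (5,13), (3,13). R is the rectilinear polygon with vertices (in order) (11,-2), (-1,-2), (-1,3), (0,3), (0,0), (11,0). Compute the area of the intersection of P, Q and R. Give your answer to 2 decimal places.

1.00

The intersection is the polygon with vertices (5,-1), (4,-1), (4,0), (5,0).
By the shoelace formula its area is 1.00.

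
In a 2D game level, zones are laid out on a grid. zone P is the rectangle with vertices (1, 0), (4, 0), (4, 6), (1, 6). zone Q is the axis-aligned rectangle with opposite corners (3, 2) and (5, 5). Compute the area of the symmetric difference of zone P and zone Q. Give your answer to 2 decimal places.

18.00

|zone P∩zone Q|: x∈[3,4], y∈[2,5] → 1·3 = 3.
|zone P △ zone Q| = |zone P| + |zone Q| − 2·|zone P∩zone Q| = 18 + 6 − 6 = 18.00.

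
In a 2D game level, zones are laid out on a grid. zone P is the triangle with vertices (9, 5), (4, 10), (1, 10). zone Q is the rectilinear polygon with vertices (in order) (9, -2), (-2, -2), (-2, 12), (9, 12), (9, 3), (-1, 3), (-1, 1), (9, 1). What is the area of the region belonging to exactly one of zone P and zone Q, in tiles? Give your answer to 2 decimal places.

|zone P| = 7.5, |zone Q| = 134, |zone P∩zone Q| = 7.5.
|zone P △ zone Q| = |zone P| + |zone Q| − 2·|zone P∩zone Q| = 7.5 + 134 − 15 = 126.50.

126.50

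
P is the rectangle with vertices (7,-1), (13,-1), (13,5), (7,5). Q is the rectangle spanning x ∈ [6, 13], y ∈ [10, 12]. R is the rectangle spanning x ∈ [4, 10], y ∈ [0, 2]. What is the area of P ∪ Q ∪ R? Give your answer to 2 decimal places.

56.00

By inclusion–exclusion:
Individual areas: |P| = 36, |Q| = 14, |R| = 12.
|P∩Q| = 0 (no overlap).
|P∩R|: x∈[7,10], y∈[0,2] → 3·2 = 6.
|Q∩R| = 0 (no overlap).
|P∩Q∩R| = 0.
|P ∪ Q ∪ R| = 62 − 6 + 0 = 56.00.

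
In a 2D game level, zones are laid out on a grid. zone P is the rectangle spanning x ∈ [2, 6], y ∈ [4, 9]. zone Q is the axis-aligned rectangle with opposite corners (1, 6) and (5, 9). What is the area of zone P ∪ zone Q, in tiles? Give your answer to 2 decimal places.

By inclusion–exclusion:
Individual areas: |zone P| = 20, |zone Q| = 12.
|zone P∩zone Q|: x∈[2,5], y∈[6,9] → 3·3 = 9.
|zone P ∪ zone Q| = 32 − 9 = 23.00.

23.00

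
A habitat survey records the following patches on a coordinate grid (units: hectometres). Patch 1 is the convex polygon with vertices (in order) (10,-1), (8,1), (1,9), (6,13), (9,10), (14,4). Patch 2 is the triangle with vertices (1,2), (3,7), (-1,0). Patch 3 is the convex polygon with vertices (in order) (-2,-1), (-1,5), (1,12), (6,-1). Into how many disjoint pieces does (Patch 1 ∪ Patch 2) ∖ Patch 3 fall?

1

(Patch 1 ∪ Patch 2) ∖ Patch 3 is a single connected region.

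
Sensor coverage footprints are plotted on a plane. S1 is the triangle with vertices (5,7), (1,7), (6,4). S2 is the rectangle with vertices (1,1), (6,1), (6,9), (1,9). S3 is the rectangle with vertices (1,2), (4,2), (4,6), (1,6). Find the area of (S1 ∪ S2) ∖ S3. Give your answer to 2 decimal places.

|S1 ∪ S2| = 40.
|(S1 ∪ S2) ∩ S3| = 12.
|(S1 ∪ S2) ∖ S3| = 40 − 12 = 28.00.

28.00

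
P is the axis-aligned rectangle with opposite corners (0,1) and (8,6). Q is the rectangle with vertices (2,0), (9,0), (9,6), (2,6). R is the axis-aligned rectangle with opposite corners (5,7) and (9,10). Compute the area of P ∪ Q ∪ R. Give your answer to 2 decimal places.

64.00

By inclusion–exclusion:
Individual areas: |P| = 40, |Q| = 42, |R| = 12.
|P∩Q|: x∈[2,8], y∈[1,6] → 6·5 = 30.
|P∩R| = 0 (no overlap).
|Q∩R| = 0 (no overlap).
|P∩Q∩R| = 0.
|P ∪ Q ∪ R| = 94 − 30 + 0 = 64.00.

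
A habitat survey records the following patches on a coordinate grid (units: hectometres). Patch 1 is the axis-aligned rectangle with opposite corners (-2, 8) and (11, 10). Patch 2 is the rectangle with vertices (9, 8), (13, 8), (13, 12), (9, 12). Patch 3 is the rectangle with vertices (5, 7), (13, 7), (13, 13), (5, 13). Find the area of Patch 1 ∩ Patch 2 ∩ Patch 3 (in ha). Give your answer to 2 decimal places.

4.00

The intersection is the polygon with vertices (11,8), (9,8), (9,10), (11,10).
By the shoelace formula its area is 4.00.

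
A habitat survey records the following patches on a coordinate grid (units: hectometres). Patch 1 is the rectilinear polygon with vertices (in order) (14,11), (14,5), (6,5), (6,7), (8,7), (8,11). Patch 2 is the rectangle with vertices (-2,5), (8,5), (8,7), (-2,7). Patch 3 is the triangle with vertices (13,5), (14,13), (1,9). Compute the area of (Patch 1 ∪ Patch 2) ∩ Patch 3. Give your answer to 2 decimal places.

The region (Patch 1 ∪ Patch 2) ∩ Patch 3 is the polygon with vertices (8,7), (8,11), (13.75,11), (13,5), (7,7).
By the shoelace formula its area is 28.25.

28.25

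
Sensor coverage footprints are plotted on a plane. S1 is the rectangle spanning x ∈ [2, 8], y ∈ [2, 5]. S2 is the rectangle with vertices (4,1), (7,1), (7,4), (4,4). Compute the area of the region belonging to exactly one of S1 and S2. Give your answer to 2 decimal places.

15.00

|S1∩S2|: x∈[4,7], y∈[2,4] → 3·2 = 6.
|S1 △ S2| = |S1| + |S2| − 2·|S1∩S2| = 18 + 9 − 12 = 15.00.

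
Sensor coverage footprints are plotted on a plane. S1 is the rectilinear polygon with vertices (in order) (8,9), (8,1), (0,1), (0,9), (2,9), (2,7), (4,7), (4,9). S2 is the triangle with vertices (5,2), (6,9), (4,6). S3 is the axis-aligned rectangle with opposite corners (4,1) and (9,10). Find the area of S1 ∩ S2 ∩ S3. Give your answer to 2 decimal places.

The intersection is the polygon with vertices (4,6), (6,9), (5,2).
By the shoelace formula its area is 5.50.

5.50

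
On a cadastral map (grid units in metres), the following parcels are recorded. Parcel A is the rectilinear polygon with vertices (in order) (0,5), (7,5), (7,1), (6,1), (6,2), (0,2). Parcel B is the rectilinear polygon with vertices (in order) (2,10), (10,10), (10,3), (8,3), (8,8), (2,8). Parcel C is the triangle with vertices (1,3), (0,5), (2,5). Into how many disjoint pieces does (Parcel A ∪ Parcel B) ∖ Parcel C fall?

(Parcel A ∪ Parcel B) ∖ Parcel C splits into 2 disjoint pieces (area 20, area 26).

2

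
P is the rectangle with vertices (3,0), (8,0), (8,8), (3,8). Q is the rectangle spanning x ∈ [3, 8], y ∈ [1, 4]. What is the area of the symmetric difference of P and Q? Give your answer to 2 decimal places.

|P∩Q|: x∈[3,8], y∈[1,4] → 5·3 = 15.
|P △ Q| = |P| + |Q| − 2·|P∩Q| = 40 + 15 − 30 = 25.00.

25.00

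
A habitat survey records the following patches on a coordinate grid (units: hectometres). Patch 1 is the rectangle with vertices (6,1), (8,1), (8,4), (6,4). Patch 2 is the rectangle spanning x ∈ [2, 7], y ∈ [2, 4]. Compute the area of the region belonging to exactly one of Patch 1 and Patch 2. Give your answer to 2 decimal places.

12.00

|Patch 1∩Patch 2|: x∈[6,7], y∈[2,4] → 1·2 = 2.
|Patch 1 △ Patch 2| = |Patch 1| + |Patch 2| − 2·|Patch 1∩Patch 2| = 6 + 10 − 4 = 12.00.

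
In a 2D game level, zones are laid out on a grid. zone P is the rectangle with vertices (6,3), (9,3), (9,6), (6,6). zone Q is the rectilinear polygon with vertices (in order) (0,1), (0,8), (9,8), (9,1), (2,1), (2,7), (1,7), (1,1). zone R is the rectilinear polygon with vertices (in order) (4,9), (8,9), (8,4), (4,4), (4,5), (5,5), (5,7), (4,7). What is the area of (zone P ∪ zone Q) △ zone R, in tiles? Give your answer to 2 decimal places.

47.00

|zone P ∪ zone Q| = 57.
|(zone P ∪ zone Q) ∩ zone R| = 14.
|(zone P ∪ zone Q) △ zone R| = 57 + 18 − 28 = 47.00.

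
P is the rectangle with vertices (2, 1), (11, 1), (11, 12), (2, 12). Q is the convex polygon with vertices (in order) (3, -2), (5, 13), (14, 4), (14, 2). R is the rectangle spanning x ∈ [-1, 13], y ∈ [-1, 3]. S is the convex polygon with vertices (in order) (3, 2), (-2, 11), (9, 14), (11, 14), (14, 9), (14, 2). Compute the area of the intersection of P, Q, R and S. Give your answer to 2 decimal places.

The intersection is the polygon with vertices (3.667,3), (11,3), (11,2), (3.533,2).
By the shoelace formula its area is 7.40.

7.40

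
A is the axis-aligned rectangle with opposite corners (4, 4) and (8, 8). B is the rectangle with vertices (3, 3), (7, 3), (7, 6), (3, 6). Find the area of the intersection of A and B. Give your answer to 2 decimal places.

6.00

|A∩B|: x∈[4,7], y∈[4,6] → 3·2 = 6.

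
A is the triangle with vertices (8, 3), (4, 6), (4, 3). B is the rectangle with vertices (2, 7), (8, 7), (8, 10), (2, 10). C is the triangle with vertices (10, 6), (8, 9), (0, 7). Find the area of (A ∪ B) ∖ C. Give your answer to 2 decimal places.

|A ∪ B| = 24.
|(A ∪ B) ∩ C| = 7.5.
|(A ∪ B) ∖ C| = 24 − 7.5 = 16.50.

16.50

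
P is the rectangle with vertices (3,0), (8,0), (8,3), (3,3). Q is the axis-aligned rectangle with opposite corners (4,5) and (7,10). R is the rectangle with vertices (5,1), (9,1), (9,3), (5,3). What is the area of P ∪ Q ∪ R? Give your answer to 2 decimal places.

32.00

By inclusion–exclusion:
Individual areas: |P| = 15, |Q| = 15, |R| = 8.
|P∩Q| = 0 (no overlap).
|P∩R|: x∈[5,8], y∈[1,3] → 3·2 = 6.
|Q∩R| = 0 (no overlap).
|P∩Q∩R| = 0.
|P ∪ Q ∪ R| = 38 − 6 + 0 = 32.00.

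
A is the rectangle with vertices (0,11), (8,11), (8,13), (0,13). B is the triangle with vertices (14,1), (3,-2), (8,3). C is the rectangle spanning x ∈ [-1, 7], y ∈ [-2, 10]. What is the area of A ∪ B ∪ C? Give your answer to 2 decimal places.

By inclusion–exclusion:
Individual areas: |A| = 16, |B| = 20, |C| = 96.
|A∩B| = 0.
|A∩C| = 0 (no overlap).
|B∩C| = 5.8182.
|A∩B∩C| = 0.
|A ∪ B ∪ C| = 132 − 5.8182 + 0 = 126.18.

126.18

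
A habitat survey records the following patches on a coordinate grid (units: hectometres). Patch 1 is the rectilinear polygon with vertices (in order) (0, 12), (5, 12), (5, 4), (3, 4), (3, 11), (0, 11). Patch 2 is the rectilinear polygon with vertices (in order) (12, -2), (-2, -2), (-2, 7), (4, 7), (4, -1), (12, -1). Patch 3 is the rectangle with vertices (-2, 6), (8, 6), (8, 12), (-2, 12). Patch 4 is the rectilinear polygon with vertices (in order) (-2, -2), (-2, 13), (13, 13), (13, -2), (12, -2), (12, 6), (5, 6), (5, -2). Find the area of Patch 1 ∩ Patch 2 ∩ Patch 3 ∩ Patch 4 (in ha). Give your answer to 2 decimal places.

1.00

The intersection is the polygon with vertices (4,7), (4,6), (3,6), (3,7).
By the shoelace formula its area is 1.00.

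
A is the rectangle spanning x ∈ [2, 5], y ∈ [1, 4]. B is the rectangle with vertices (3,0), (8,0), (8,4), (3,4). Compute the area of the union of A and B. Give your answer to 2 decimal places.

23.00

By inclusion–exclusion:
Individual areas: |A| = 9, |B| = 20.
|A∩B|: x∈[3,5], y∈[1,4] → 2·3 = 6.
|A ∪ B| = 29 − 6 = 23.00.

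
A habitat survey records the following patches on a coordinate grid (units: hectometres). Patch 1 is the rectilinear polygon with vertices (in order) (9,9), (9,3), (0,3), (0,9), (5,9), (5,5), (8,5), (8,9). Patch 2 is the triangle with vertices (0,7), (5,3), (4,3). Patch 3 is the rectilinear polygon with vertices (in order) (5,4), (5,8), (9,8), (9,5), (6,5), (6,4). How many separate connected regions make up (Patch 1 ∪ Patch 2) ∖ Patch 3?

2

(Patch 1 ∪ Patch 2) ∖ Patch 3 splits into 2 disjoint pieces (area 37, area 1).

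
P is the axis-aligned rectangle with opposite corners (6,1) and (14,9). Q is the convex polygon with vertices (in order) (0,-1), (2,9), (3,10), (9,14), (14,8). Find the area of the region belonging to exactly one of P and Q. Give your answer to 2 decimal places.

103.19

|P| = 64, |Q| = 95.5, |P∩Q| = 28.1548.
|P △ Q| = |P| + |Q| − 2·|P∩Q| = 64 + 95.5 − 56.3095 = 103.19.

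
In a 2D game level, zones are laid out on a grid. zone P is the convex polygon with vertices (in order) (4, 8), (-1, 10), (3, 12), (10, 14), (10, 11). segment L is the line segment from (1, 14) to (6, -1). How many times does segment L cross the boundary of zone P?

2

The segment meets the boundary at (2.846,8.462), (1.857,11.429).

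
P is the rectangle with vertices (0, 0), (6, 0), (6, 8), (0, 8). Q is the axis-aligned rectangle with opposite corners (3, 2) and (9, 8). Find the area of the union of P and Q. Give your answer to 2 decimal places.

By inclusion–exclusion:
Individual areas: |P| = 48, |Q| = 36.
|P∩Q|: x∈[3,6], y∈[2,8] → 3·6 = 18.
|P ∪ Q| = 84 − 18 = 66.00.

66.00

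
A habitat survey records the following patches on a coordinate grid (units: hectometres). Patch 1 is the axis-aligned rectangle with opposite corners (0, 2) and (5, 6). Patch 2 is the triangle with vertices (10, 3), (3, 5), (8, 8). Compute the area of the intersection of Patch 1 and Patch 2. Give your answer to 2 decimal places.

1.74

The intersection is the polygon with vertices (5,6), (5,4.429), (3,5), (4.667,6).
By the shoelace formula its area is 1.74.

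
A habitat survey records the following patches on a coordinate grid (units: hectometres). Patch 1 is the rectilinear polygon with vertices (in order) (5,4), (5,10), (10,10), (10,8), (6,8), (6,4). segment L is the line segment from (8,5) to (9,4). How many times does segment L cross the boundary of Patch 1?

0

The segment lies entirely outside Patch 1 and never meets its boundary.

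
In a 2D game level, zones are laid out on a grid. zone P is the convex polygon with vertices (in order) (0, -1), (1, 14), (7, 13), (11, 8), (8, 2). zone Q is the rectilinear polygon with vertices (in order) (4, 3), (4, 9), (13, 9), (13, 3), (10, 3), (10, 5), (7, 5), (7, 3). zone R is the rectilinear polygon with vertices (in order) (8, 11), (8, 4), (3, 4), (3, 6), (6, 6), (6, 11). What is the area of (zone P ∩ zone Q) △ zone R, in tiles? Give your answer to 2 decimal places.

|zone P ∩ zone Q| = 31.35.
|(zone P ∩ zone Q) ∩ zone R| = 13.
|(zone P ∩ zone Q) △ zone R| = 31.35 + 20 − 26 = 25.35.

25.35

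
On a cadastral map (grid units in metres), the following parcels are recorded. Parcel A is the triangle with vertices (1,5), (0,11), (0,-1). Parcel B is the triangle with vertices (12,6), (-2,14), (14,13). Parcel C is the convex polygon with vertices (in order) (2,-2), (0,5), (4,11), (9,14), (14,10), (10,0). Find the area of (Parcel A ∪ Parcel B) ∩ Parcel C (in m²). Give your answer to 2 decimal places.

39.33

|Parcel A ∪ Parcel B| = 63.
|(Parcel A ∪ Parcel B) ∩ Parcel C| = 39.33.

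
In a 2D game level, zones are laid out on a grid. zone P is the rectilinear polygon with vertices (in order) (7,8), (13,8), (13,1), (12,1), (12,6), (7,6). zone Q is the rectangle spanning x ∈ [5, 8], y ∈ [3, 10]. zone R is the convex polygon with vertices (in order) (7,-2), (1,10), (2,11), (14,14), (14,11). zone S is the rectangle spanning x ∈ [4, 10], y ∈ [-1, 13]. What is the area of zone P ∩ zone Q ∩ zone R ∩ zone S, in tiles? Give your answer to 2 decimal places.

The intersection is the polygon with vertices (7,6), (7,8), (8,8), (8,6).
By the shoelace formula its area is 2.00.

2.00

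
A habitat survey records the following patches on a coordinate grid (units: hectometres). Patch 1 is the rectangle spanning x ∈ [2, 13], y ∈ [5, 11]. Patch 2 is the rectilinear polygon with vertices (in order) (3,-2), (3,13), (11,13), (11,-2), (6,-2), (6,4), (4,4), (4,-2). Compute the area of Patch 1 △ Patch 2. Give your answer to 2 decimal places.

78.00

|Patch 1| = 66, |Patch 2| = 108, |Patch 1∩Patch 2| = 48.
|Patch 1 △ Patch 2| = |Patch 1| + |Patch 2| − 2·|Patch 1∩Patch 2| = 66 + 108 − 96 = 78.00.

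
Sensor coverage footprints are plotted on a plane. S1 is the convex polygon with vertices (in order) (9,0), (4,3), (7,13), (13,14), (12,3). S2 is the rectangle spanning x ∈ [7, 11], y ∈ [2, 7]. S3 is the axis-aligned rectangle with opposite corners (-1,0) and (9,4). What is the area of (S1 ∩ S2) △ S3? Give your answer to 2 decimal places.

|S1 ∩ S2| = 20.
|(S1 ∩ S2) ∩ S3| = 4.
|(S1 ∩ S2) △ S3| = 20 + 40 − 8 = 52.00.

52.00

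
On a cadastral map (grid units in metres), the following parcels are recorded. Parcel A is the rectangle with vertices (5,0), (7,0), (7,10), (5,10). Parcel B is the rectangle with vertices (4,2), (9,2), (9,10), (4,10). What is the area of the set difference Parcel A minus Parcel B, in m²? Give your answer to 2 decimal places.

|Parcel A∩Parcel B|: x∈[5,7], y∈[2,10] → 2·8 = 16.
|Parcel A| = 20.
|Parcel A ∖ Parcel B| = |Parcel A| − |Parcel A∩Parcel B| = 20 − 16 = 4.00.

4.00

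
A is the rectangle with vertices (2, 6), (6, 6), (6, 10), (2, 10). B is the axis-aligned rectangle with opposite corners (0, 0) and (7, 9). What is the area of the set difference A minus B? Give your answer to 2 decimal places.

4.00

|A∩B|: x∈[2,6], y∈[6,9] → 4·3 = 12.
|A| = 16.
|A ∖ B| = |A| − |A∩B| = 16 − 12 = 4.00.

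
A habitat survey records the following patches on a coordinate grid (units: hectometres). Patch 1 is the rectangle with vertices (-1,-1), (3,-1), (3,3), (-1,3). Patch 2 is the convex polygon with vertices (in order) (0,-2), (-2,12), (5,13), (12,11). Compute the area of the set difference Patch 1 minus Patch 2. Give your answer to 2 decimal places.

|Patch 1| = 16, |Patch 1∩Patch 2| = 11.3777.
|Patch 1 ∖ Patch 2| = |Patch 1| − |Patch 1∩Patch 2| = 16 − 11.3777 = 4.62.

4.62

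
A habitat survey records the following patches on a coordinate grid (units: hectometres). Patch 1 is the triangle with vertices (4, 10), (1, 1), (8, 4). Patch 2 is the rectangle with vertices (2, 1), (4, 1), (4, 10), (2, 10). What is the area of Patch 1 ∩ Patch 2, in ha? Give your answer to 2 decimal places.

The intersection is the polygon with vertices (4,10), (4,2.286), (2,1.429), (2,4).
By the shoelace formula its area is 10.29.

10.29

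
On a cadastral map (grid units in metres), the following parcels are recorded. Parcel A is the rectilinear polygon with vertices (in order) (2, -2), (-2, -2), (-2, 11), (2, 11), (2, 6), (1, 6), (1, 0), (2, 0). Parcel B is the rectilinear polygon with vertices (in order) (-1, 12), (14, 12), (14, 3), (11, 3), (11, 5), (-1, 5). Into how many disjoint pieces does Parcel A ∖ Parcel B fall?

Parcel A ∖ Parcel B is a single connected region.

1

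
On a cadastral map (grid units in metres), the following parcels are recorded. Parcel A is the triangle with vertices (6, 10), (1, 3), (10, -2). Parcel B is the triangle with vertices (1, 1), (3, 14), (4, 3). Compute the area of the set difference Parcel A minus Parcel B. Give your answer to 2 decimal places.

37.16

|Parcel A| = 44, |Parcel A∩Parcel B| = 6.8437.
|Parcel A ∖ Parcel B| = |Parcel A| − |Parcel A∩Parcel B| = 44 − 6.8437 = 37.16.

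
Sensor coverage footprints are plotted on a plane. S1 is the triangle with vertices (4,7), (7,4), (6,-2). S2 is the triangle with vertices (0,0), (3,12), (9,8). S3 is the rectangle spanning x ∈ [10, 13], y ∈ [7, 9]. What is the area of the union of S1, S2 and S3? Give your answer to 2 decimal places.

By inclusion–exclusion:
Individual areas: |S1| = 10.5, |S2| = 42, |S3| = 6.
|S1∩S2| = 2.0397.
|S1∩S3| = 0.
|S2∩S3| = 0.
|S1∩S2∩S3| = 0.
|S1 ∪ S2 ∪ S3| = 58.5 − 2.0397 + 0 = 56.46.

56.46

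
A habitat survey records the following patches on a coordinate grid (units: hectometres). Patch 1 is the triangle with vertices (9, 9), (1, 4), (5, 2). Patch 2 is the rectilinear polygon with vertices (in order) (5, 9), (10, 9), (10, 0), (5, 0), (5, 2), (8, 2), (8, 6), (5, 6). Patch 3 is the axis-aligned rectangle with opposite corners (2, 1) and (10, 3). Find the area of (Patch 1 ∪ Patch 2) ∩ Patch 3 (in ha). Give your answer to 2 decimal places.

|Patch 1 ∪ Patch 2| = 46.5714.
|(Patch 1 ∪ Patch 2) ∩ Patch 3| = 8.29.

8.29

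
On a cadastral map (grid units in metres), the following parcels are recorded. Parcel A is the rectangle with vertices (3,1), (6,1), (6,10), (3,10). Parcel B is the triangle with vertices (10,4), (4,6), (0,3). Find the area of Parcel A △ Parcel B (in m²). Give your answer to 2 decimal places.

26.78

|Parcel A| = 27, |Parcel B| = 13, |Parcel A∩Parcel B| = 6.6083.
|Parcel A △ Parcel B| = |Parcel A| + |Parcel B| − 2·|Parcel A∩Parcel B| = 27 + 13 − 13.2167 = 26.78.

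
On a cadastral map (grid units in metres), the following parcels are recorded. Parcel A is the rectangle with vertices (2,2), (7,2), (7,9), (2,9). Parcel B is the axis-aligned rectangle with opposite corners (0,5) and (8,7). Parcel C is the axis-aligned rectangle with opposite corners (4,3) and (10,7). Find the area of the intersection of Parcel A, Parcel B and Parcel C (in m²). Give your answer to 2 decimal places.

6.00

The intersection is the polygon with vertices (4,5), (4,7), (7,7), (7,5).
By the shoelace formula its area is 6.00.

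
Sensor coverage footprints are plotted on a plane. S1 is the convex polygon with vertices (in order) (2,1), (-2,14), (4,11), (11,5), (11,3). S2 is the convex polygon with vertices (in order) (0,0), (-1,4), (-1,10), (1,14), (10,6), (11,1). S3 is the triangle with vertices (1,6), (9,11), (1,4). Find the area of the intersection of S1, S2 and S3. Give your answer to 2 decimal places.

The intersection is the polygon with vertices (6.526,8.835), (1.061,4.053), (1,4.25), (1,6), (6.108,9.193).
By the shoelace formula its area is 7.10.

7.10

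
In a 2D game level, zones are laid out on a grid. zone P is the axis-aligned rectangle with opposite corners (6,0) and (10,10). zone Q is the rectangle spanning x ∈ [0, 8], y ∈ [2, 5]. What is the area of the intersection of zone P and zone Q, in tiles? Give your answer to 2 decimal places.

6.00

|zone P∩zone Q|: x∈[6,8], y∈[2,5] → 2·3 = 6.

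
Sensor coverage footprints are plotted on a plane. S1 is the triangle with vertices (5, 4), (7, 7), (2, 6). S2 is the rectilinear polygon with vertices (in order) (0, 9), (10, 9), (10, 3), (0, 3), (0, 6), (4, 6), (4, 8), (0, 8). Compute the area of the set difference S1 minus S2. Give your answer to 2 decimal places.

0.40

|S1| = 6.5, |S1∩S2| = 6.1.
|S1 ∖ S2| = |S1| − |S1∩S2| = 6.5 − 6.1 = 0.40.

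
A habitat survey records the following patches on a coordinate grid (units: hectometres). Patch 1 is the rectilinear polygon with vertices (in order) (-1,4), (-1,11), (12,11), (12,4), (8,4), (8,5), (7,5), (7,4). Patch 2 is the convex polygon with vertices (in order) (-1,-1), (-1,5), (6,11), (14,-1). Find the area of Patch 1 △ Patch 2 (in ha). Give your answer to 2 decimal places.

|Patch 1| = 90, |Patch 2| = 111, |Patch 1∩Patch 2| = 43.3333.
|Patch 1 △ Patch 2| = |Patch 1| + |Patch 2| − 2·|Patch 1∩Patch 2| = 90 + 111 − 86.6667 = 114.33.

114.33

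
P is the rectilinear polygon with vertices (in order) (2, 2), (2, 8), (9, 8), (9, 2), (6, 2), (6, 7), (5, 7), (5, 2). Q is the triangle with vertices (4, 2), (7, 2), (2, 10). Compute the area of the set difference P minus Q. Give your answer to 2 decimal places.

28.15

|P| = 37, |P∩Q| = 8.85.
|P ∖ Q| = |P| − |P∩Q| = 37 − 8.85 = 28.15.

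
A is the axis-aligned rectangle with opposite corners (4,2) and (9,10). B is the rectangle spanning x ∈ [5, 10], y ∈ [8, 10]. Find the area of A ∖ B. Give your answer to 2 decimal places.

|A∩B|: x∈[5,9], y∈[8,10] → 4·2 = 8.
|A| = 40.
|A ∖ B| = |A| − |A∩B| = 40 − 8 = 32.00.

32.00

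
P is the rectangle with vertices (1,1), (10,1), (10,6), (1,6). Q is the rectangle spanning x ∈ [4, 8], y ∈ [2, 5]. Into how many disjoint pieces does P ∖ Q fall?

1

P ∖ Q is a single connected region.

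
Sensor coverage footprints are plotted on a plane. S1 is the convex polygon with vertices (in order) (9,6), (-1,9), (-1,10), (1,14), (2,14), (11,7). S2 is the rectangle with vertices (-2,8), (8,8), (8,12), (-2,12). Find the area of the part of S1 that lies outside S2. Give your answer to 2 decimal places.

|S1| = 44.5, |S1∩S2| = 28.7619.
|S1 ∖ S2| = |S1| − |S1∩S2| = 44.5 − 28.7619 = 15.74.

15.74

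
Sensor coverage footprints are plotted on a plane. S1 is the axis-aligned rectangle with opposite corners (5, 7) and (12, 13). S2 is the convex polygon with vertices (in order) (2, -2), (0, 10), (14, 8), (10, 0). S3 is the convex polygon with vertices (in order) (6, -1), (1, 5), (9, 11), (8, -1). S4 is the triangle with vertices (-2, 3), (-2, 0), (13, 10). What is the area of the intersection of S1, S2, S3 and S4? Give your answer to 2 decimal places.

The intersection is the polygon with vertices (8.677,7.118), (8.5,7), (6.571,7), (8.751,8.017).
By the shoelace formula its area is 1.06.

1.06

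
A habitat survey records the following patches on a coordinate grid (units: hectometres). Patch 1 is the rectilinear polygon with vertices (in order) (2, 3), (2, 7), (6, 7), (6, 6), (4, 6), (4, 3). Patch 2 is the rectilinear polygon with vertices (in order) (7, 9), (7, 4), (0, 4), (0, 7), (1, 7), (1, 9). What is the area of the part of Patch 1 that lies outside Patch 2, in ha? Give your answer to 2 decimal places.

|Patch 1| = 10, |Patch 1∩Patch 2| = 8.
|Patch 1 ∖ Patch 2| = |Patch 1| − |Patch 1∩Patch 2| = 10 − 8 = 2.00.

2.00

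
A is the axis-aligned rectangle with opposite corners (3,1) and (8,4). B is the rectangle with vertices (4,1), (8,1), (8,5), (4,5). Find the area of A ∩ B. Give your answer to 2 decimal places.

12.00

|A∩B|: x∈[4,8], y∈[1,4] → 4·3 = 12.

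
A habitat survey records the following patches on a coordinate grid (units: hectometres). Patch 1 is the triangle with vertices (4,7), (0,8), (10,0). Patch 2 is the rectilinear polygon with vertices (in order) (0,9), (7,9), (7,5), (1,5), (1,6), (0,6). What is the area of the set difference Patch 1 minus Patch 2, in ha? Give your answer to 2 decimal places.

|Patch 1| = 11, |Patch 1∩Patch 2| = 6.0893.
|Patch 1 ∖ Patch 2| = |Patch 1| − |Patch 1∩Patch 2| = 11 − 6.0893 = 4.91.

4.91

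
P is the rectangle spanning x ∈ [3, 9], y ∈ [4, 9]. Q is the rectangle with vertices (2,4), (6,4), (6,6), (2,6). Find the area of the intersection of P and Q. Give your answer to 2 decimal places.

6.00

|P∩Q|: x∈[3,6], y∈[4,6] → 3·2 = 6.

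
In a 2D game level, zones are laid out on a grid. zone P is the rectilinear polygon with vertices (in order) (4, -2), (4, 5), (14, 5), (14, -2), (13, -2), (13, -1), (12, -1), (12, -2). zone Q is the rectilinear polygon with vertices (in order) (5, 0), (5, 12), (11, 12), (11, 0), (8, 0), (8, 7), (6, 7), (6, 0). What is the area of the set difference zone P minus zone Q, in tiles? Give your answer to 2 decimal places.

|zone P| = 69, |zone P∩zone Q| = 20.
|zone P ∖ zone Q| = |zone P| − |zone P∩zone Q| = 69 − 20 = 49.00.

49.00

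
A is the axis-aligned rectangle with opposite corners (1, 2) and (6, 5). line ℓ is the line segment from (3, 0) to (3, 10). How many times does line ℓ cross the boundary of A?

The segment meets the boundary at (3,5), (3,2).

2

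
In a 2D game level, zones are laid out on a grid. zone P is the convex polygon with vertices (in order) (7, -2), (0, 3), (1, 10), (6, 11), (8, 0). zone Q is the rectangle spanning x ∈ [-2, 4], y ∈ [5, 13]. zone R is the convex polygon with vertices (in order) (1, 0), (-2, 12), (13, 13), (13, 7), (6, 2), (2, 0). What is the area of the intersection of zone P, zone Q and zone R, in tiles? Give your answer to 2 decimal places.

17.69

The intersection is the polygon with vertices (4,10.6), (4,5), (0.286,5), (1,10).
By the shoelace formula its area is 17.69.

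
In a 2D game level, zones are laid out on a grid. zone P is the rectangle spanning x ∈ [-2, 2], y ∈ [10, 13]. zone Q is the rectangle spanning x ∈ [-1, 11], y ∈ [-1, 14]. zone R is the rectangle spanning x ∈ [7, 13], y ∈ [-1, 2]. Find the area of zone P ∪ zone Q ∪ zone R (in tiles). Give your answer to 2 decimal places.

189.00

By inclusion–exclusion:
Individual areas: |zone P| = 12, |zone Q| = 180, |zone R| = 18.
|zone P∩zone Q|: x∈[-1,2], y∈[10,13] → 3·3 = 9.
|zone P∩zone R| = 0 (no overlap).
|zone Q∩zone R|: x∈[7,11], y∈[-1,2] → 4·3 = 12.
|zone P∩zone Q∩zone R| = 0.
|zone P ∪ zone Q ∪ zone R| = 210 − 21 + 0 = 189.00.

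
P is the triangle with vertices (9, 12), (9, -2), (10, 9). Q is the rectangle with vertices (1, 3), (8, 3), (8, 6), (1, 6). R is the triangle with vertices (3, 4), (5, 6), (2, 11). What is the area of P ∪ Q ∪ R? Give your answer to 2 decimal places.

By inclusion–exclusion:
Individual areas: |P| = 7, |Q| = 21, |R| = 8.
|P∩Q| = 0.
|P∩R| = 0.
|Q∩R| = 2.2857.
|P∩Q∩R| = 0.
|P ∪ Q ∪ R| = 36 − 2.2857 + 0 = 33.71.

33.71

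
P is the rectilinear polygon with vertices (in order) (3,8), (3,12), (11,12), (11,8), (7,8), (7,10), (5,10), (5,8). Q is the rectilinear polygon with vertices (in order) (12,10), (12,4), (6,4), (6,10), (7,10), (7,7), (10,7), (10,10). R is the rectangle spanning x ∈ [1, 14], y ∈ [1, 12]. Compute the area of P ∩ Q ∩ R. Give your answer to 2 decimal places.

2.00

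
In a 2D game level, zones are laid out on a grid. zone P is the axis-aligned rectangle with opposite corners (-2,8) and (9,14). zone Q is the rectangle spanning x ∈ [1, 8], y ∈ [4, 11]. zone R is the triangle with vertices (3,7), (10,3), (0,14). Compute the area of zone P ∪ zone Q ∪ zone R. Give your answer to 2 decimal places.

95.06

By inclusion–exclusion:
Individual areas: |zone P| = 66, |zone Q| = 49, |zone R| = 18.5.
|zone P∩zone Q|: x∈[1,8], y∈[8,11] → 7·3 = 21.
|zone P∩zone R| = 8.6494.
|zone Q∩zone R| = 15.2805.
|zone P∩zone Q∩zone R| = 6.487.
|zone P ∪ zone Q ∪ zone R| = 133.5 − 44.9299 + 6.487 = 95.06.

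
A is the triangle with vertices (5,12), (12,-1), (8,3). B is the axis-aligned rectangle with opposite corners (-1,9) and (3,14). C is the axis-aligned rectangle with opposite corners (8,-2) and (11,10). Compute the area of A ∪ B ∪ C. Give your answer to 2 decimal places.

61.57

By inclusion–exclusion:
Individual areas: |A| = 12, |B| = 20, |C| = 36.
|A∩B| = 0.
|A∩C| = 6.4286.
|B∩C| = 0 (no overlap).
|A∩B∩C| = 0.
|A ∪ B ∪ C| = 68 − 6.4286 + 0 = 61.57.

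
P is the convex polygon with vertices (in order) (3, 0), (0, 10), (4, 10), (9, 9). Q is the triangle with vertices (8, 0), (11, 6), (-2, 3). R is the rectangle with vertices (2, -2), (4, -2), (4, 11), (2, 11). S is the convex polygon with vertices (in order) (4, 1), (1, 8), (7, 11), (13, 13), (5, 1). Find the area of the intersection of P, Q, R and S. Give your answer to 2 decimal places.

The intersection is the polygon with vertices (4,1.5), (3.87,1.304), (2.68,4.08), (4,4.385).
By the shoelace formula its area is 2.20.

2.20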